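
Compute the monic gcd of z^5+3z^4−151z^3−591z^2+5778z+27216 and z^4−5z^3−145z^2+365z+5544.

z^3+6z^2−79z−504

By polynomial division,
  z^5+3z^4−151z^3−591z^2+5778z+27216 = (z+8)(z^4−5z^3−145z^2+365z+5544) + (34z^3+204z^2−2686z−17136)
  z^4−5z^3−145z^2+365z+5544 = ((1/34)z−11/34)(34z^3+204z^2−2686z−17136) + (0)
Last nonzero remainder: 34z^3+204z^2−2686z−17136. Dividing through by 34 gives the monic gcd z^3+6z^2−79z−504.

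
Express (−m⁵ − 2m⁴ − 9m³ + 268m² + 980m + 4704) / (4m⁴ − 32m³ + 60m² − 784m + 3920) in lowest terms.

Apply the Euclidean algorithm:
  −m⁵ − 2m⁴ − 9m³ + 268m² + 980m + 4704 = (−(1/4)m − 5/2)(4m⁴ − 32m³ + 60m² − 784m + 3920) + (−74m³ + 222m² + 14504)
  4m⁴ − 32m³ + 60m² − 784m + 3920 = (−(2/37)m + 10/37)(−74m³ + 222m² + 14504) + (0)
Last nonzero remainder: −74m³ + 222m² + 14504. Dividing through by −74 gives the monic gcd m³ − 3m² − 196.
Cancel m³ − 3m² − 196 from numerator and denominator to get the reduced form.

(−m² − 5m − 24)/(4m − 20)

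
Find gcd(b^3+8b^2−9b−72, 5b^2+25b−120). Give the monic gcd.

Repeated division with remainder:
  b^3+8b^2−9b−72 = ((1/5)b+3/5)(5b^2+25b−120) + (0)
Last nonzero remainder: 5b^2+25b−120. Dividing through by 5 gives the monic gcd b^2+5b−24.

b^2+5b−24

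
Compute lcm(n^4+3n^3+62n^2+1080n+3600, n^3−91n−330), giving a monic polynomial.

Euclidean algorithm in ℚ[n]:
  n^4+3n^3+62n^2+1080n+3600 = (n+3)(n^3−91n−330) + (153n^2+1683n+4590)
  n^3−91n−330 = ((1/153)n−11/153)(153n^2+1683n+4590) + (0)
Last nonzero remainder: 153n^2+1683n+4590. Dividing through by 153 gives the monic gcd n^2+11n+30.
Then lcm(f, g) = f·g / gcd(f, g); expanding and making the result monic gives the answer.

n^5−8n^4+29n^3+398n^2−8280n−39600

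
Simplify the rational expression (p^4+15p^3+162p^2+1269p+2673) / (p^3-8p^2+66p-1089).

(p^2+12p+27)/(p-11)

By polynomial division,
  p^4+15p^3+162p^2+1269p+2673 = (p+23)(p^3-8p^2+66p-1089) + (280p^2+840p+27720)
  p^3-8p^2+66p-1089 = ((1/280)p-11/280)(280p^2+840p+27720) + (0)
Last nonzero remainder: 280p^2+840p+27720. Dividing through by 280 gives the monic gcd p^2+3p+99.
Cancel p^2+3p+99 from numerator and denominator to get the reduced form.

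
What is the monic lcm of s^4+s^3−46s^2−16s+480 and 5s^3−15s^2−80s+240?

Repeated division with remainder:
  s^4+s^3−46s^2−16s+480 = ((1/5)s+4/5)(5s^3−15s^2−80s+240) + (−18s^2+288)
  5s^3−15s^2−80s+240 = (−(5/18)s+5/6)(−18s^2+288) + (0)
Last nonzero remainder: −18s^2+288. Dividing through by −18 gives the monic gcd s^2−16.
Then lcm(f, g) = f·g / gcd(f, g); expanding and making the result monic gives the answer.

s^5−2s^4−49s^3+122s^2+528s−1440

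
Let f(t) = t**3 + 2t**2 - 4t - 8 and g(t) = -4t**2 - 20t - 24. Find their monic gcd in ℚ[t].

Repeated division with remainder:
  t**3 + 2t**2 - 4t - 8 = (-(1/4)t + 3/4)(-4t**2 - 20t - 24) + (5t + 10)
  -4t**2 - 20t - 24 = (-(4/5)t - 12/5)(5t + 10) + (0)
Last nonzero remainder: 5t + 10. Dividing through by 5 gives the monic gcd t + 2.

t + 2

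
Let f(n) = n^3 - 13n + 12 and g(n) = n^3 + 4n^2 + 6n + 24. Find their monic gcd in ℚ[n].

By polynomial division,
  n^3 - 13n + 12 = (n^3 + 4n^2 + 6n + 24) + (-4n^2 - 19n - 12)
  n^3 + 4n^2 + 6n + 24 = (-(1/4)n + 3/16)(-4n^2 - 19n - 12) + ((105/16)n + 105/4)
  -4n^2 - 19n - 12 = (-(64/105)n - 16/35)((105/16)n + 105/4) + (0)
Last nonzero remainder: (105/16)n + 105/4. Dividing through by 105/16 gives the monic gcd n + 4.

n + 4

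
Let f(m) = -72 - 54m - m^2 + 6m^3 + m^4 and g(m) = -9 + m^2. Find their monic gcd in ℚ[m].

-9 + m^2

Apply the Euclidean algorithm:
  m^4 + 6m^3 - m^2 - 54m - 72 = (m^2 + 6m + 8)(m^2 - 9) + (0)
The last nonzero remainder m^2 - 9 is already monic.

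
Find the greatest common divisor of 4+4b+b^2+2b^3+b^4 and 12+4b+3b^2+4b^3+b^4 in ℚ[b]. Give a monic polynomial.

4+b^2+b^3

Euclidean algorithm in ℚ[b]:
  b^4+2b^3+b^2+4b+4 = (b^4+4b^3+3b^2+4b+12) + (-2b^3-2b^2-8)
  b^4+4b^3+3b^2+4b+12 = (-(1/2)b-3/2)(-2b^3-2b^2-8) + (0)
Last nonzero remainder: -2b^3-2b^2-8. Dividing through by -2 gives the monic gcd b^3+b^2+4.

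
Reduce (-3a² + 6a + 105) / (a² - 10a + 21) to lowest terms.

By polynomial division,
  -3a² + 6a + 105 = (-3)(a² - 10a + 21) + (-24a + 168)
  a² - 10a + 21 = (-(1/24)a + 1/8)(-24a + 168) + (0)
Last nonzero remainder: -24a + 168. Dividing through by -24 gives the monic gcd a - 7.
Cancel a - 7 from numerator and denominator to get the reduced form.

(-3a - 15)/(a - 3)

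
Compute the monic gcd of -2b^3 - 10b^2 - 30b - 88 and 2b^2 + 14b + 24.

b + 4

Apply the Euclidean algorithm:
  -2b^3 - 10b^2 - 30b - 88 = (-b + 2)(2b^2 + 14b + 24) + (-34b - 136)
  2b^2 + 14b + 24 = (-(1/17)b - 3/17)(-34b - 136) + (0)
Last nonzero remainder: -34b - 136. Dividing through by -34 gives the monic gcd b + 4.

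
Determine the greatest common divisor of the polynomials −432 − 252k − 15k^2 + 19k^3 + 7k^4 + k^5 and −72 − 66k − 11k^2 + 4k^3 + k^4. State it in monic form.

9 + 6k + k^2

Apply the Euclidean algorithm:
  k^5 + 7k^4 + 19k^3 − 15k^2 − 252k − 432 = (k + 3)(k^4 + 4k^3 − 11k^2 − 66k − 72) + (18k^3 + 84k^2 + 18k − 216)
  k^4 + 4k^3 − 11k^2 − 66k − 72 = ((1/18)k − 1/27)(18k^3 + 84k^2 + 18k − 216) + (−(80/9)k^2 − (160/3)k − 80)
  18k^3 + 84k^2 + 18k − 216 = (−(81/40)k + 27/10)(−(80/9)k^2 − (160/3)k − 80) + (0)
Last nonzero remainder: −(80/9)k^2 − (160/3)k − 80. Dividing through by −80/9 gives the monic gcd k^2 + 6k + 9.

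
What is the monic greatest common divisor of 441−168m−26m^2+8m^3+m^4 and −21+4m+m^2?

Repeated division with remainder:
  m^4+8m^3−26m^2−168m+441 = (m^2+4m−21)(m^2+4m−21) + (0)
The last nonzero remainder m^2+4m−21 is already monic.

−21+4m+m^2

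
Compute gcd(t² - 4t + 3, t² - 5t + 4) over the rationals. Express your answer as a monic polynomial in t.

t - 1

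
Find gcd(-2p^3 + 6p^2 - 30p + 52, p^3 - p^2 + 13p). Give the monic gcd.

p^2 - p + 13

Apply the Euclidean algorithm:
  -2p^3 + 6p^2 - 30p + 52 = (-2)(p^3 - p^2 + 13p) + (4p^2 - 4p + 52)
  p^3 - p^2 + 13p = ((1/4)p)(4p^2 - 4p + 52) + (0)
Last nonzero remainder: 4p^2 - 4p + 52. Dividing through by 4 gives the monic gcd p^2 - p + 13.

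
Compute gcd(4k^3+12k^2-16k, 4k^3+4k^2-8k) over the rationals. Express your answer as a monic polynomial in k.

k^2-k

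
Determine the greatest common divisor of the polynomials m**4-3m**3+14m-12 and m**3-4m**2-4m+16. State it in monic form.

m+2

Apply the Euclidean algorithm:
  m**4-3m**3+14m-12 = (m+1)(m**3-4m**2-4m+16) + (8m**2+2m-28)
  m**3-4m**2-4m+16 = ((1/8)m-17/32)(8m**2+2m-28) + ((9/16)m+9/8)
  8m**2+2m-28 = ((128/9)m-224/9)((9/16)m+9/8) + (0)
Last nonzero remainder: (9/16)m+9/8. Dividing through by 9/16 gives the monic gcd m+2.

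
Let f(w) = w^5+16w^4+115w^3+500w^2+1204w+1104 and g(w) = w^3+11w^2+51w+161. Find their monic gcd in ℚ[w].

w^2+4w+23

Euclidean algorithm in ℚ[w]:
  w^5+16w^4+115w^3+500w^2+1204w+1104 = (w^2+5w+9)(w^3+11w^2+51w+161) + (-15w^2-60w-345)
  w^3+11w^2+51w+161 = (-(1/15)w-7/15)(-15w^2-60w-345) + (0)
Last nonzero remainder: -15w^2-60w-345. Dividing through by -15 gives the monic gcd w^2+4w+23.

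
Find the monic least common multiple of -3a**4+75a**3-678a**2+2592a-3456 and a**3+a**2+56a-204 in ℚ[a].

a**6-21a**5+194a**4-1660a**3+13064a**2-54144a+78336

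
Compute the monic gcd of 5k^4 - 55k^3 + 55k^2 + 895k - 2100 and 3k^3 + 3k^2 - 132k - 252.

k - 7

Euclidean algorithm in ℚ[k]:
  5k^4 - 55k^3 + 55k^2 + 895k - 2100 = ((5/3)k - 20)(3k^3 + 3k^2 - 132k - 252) + (335k^2 - 1325k - 7140)
  3k^3 + 3k^2 - 132k - 252 = ((3/335)k + 996/22445)(335k^2 - 1325k - 7140) + (-(41580/4489)k + 291060/4489)
  335k^2 - 1325k - 7140 = (-(300763/8316)k - 76313/693)(-(41580/4489)k + 291060/4489) + (0)
Last nonzero remainder: -(41580/4489)k + 291060/4489. Dividing through by -41580/4489 gives the monic gcd k - 7.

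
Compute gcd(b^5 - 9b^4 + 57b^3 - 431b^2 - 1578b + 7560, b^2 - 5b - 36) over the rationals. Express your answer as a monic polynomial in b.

b^2 - 5b - 36

Euclidean algorithm in ℚ[b]:
  b^5 - 9b^4 + 57b^3 - 431b^2 - 1578b + 7560 = (b^3 - 4b^2 + 73b - 210)(b^2 - 5b - 36) + (0)
The last nonzero remainder b^2 - 5b - 36 is already monic.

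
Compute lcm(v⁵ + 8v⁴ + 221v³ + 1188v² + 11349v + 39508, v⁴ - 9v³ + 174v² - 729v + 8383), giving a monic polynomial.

Euclidean algorithm in ℚ[v]:
  v⁵ + 8v⁴ + 221v³ + 1188v² + 11349v + 39508 = (v + 17)(v⁴ - 9v³ + 174v² - 729v + 8383) + (200v³ - 1041v² + 15359v - 103003)
  v⁴ - 9v³ + 174v² - 729v + 8383 = ((1/200)v - 759/40000)(200v³ - 1041v² + 15359v - 103003) + ((3098081/40000)v² + (3098081/40000)v + 257140723/40000)
  200v³ - 1041v² + 15359v - 103003 = ((8000000/3098081)v - 49640000/3098081)((3098081/40000)v² + (3098081/40000)v + 257140723/40000) + (0)
Last nonzero remainder: (3098081/40000)v² + (3098081/40000)v + 257140723/40000. Dividing through by 3098081/40000 gives the monic gcd v² + v + 83.
Then lcm(f, g) = f·g / gcd(f, g); expanding and making the result monic gives the answer.

v⁷ - 2v⁶ + 242v⁵ - 214v⁴ + 21790v³ + 46006v² + 751169v + 3990308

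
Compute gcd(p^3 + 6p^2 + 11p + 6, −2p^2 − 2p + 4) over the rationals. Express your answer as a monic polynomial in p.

p + 2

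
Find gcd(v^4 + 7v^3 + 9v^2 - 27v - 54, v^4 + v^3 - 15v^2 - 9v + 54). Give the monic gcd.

v^3 + 4v^2 - 3v - 18

Euclidean algorithm in ℚ[v]:
  v^4 + 7v^3 + 9v^2 - 27v - 54 = (v^4 + v^3 - 15v^2 - 9v + 54) + (6v^3 + 24v^2 - 18v - 108)
  v^4 + v^3 - 15v^2 - 9v + 54 = ((1/6)v - 1/2)(6v^3 + 24v^2 - 18v - 108) + (0)
Last nonzero remainder: 6v^3 + 24v^2 - 18v - 108. Dividing through by 6 gives the monic gcd v^3 + 4v^2 - 3v - 18.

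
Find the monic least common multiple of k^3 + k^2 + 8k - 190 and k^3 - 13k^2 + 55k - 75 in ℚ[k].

k^5 - 7k^4 + 15k^3 - 239k^2 + 1640k - 2850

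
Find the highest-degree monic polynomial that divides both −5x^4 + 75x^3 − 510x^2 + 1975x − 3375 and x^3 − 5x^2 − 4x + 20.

x − 5

By polynomial division,
  −5x^4 + 75x^3 − 510x^2 + 1975x − 3375 = (−5x + 50)(x^3 − 5x^2 − 4x + 20) + (−280x^2 + 2275x − 4375)
  x^3 − 5x^2 − 4x + 20 = (−(1/280)x − 5/448)(−280x^2 + 2275x − 4375) + ((369/64)x − 1845/64)
  −280x^2 + 2275x − 4375 = (−(17920/369)x + 56000/369)((369/64)x − 1845/64) + (0)
Last nonzero remainder: (369/64)x − 1845/64. Dividing through by 369/64 gives the monic gcd x − 5.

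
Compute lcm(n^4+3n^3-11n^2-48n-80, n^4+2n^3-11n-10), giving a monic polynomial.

n^6+2n^5-16n^4-43n^3-10n^2+176n+160

Apply the Euclidean algorithm:
  n^4+3n^3-11n^2-48n-80 = (n^4+2n^3-11n-10) + (n^3-11n^2-37n-70)
  n^4+2n^3-11n-10 = (n+13)(n^3-11n^2-37n-70) + (180n^2+540n+900)
  n^3-11n^2-37n-70 = ((1/180)n-7/90)(180n^2+540n+900) + (0)
Last nonzero remainder: 180n^2+540n+900. Dividing through by 180 gives the monic gcd n^2+3n+5.
Then lcm(f, g) = f·g / gcd(f, g); expanding and making the result monic gives the answer.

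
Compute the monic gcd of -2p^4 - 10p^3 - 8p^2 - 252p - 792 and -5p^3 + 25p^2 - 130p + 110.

Repeated division with remainder:
  -2p^4 - 10p^3 - 8p^2 - 252p - 792 = ((2/5)p + 4)(-5p^3 + 25p^2 - 130p + 110) + (-56p^2 + 224p - 1232)
  -5p^3 + 25p^2 - 130p + 110 = ((5/56)p - 5/56)(-56p^2 + 224p - 1232) + (0)
Last nonzero remainder: -56p^2 + 224p - 1232. Dividing through by -56 gives the monic gcd p^2 - 4p + 22.

p^2 - 4p + 22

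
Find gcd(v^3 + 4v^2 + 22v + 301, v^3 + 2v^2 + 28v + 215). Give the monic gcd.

Apply the Euclidean algorithm:
  v^3 + 4v^2 + 22v + 301 = (v^3 + 2v^2 + 28v + 215) + (2v^2 − 6v + 86)
  v^3 + 2v^2 + 28v + 215 = ((1/2)v + 5/2)(2v^2 − 6v + 86) + (0)
Last nonzero remainder: 2v^2 − 6v + 86. Dividing through by 2 gives the monic gcd v^2 − 3v + 43.

v^2 − 3v + 43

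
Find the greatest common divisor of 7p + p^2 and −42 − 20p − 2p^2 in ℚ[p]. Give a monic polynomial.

7 + p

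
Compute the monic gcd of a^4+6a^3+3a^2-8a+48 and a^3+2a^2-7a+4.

a+4

Repeated division with remainder:
  a^4+6a^3+3a^2-8a+48 = (a+4)(a^3+2a^2-7a+4) + (2a^2+16a+32)
  a^3+2a^2-7a+4 = ((1/2)a-3)(2a^2+16a+32) + (25a+100)
  2a^2+16a+32 = ((2/25)a+8/25)(25a+100) + (0)
Last nonzero remainder: 25a+100. Dividing through by 25 gives the monic gcd a+4.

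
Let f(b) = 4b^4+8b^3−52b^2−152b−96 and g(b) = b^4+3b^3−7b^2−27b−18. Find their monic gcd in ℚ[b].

Repeated division with remainder:
  4b^4+8b^3−52b^2−152b−96 = (4)(b^4+3b^3−7b^2−27b−18) + (−4b^3−24b^2−44b−24)
  b^4+3b^3−7b^2−27b−18 = (−(1/4)b+3/4)(−4b^3−24b^2−44b−24) + (0)
Last nonzero remainder: −4b^3−24b^2−44b−24. Dividing through by −4 gives the monic gcd b^3+6b^2+11b+6.

b^3+6b^2+11b+6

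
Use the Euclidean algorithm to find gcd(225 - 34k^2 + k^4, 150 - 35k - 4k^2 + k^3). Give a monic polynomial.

By polynomial division,
  k^4 - 34k^2 + 225 = (k + 4)(k^3 - 4k^2 - 35k + 150) + (17k^2 - 10k - 375)
  k^3 - 4k^2 - 35k + 150 = ((1/17)k - 58/289)(17k^2 - 10k - 375) + (-(4320/289)k + 21600/289)
  17k^2 - 10k - 375 = (-(4913/4320)k - 1445/288)(-(4320/289)k + 21600/289) + (0)
Last nonzero remainder: -(4320/289)k + 21600/289. Dividing through by -4320/289 gives the monic gcd k - 5.

-5 + k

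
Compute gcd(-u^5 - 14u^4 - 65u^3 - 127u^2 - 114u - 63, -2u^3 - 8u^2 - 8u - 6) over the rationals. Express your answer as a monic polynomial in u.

u^3 + 4u^2 + 4u + 3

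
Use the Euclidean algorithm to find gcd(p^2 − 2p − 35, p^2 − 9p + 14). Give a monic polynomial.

p − 7

By polynomial division,
  p^2 − 2p − 35 = (p^2 − 9p + 14) + (7p − 49)
  p^2 − 9p + 14 = ((1/7)p − 2/7)(7p − 49) + (0)
Last nonzero remainder: 7p − 49. Dividing through by 7 gives the monic gcd p − 7.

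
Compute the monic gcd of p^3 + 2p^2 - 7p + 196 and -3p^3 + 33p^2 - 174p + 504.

p^2 - 5p + 28

Apply the Euclidean algorithm:
  p^3 + 2p^2 - 7p + 196 = (-1/3)(-3p^3 + 33p^2 - 174p + 504) + (13p^2 - 65p + 364)
  -3p^3 + 33p^2 - 174p + 504 = (-(3/13)p + 18/13)(13p^2 - 65p + 364) + (0)
Last nonzero remainder: 13p^2 - 65p + 364. Dividing through by 13 gives the monic gcd p^2 - 5p + 28.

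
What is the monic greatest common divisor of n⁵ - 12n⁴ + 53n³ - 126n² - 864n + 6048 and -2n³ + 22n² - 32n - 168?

Repeated division with remainder:
  n⁵ - 12n⁴ + 53n³ - 126n² - 864n + 6048 = (-(1/2)n² + (1/2)n - 13)(-2n³ + 22n² - 32n - 168) + (92n² - 1196n + 3864)
  -2n³ + 22n² - 32n - 168 = (-(1/46)n - 1/23)(92n² - 1196n + 3864) + (0)
Last nonzero remainder: 92n² - 1196n + 3864. Dividing through by 92 gives the monic gcd n² - 13n + 42.

n² - 13n + 42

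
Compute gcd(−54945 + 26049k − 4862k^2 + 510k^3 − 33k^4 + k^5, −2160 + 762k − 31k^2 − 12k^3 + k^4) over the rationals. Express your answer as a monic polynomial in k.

45 − 14k + k^2

By polynomial division,
  k^5 − 33k^4 + 510k^3 − 4862k^2 + 26049k − 54945 = (k − 21)(k^4 − 12k^3 − 31k^2 + 762k − 2160) + (289k^3 − 6275k^2 + 44211k − 100305)
  k^4 − 12k^3 − 31k^2 + 762k − 2160 = ((1/289)k + 2807/83521)(289k^3 − 6275k^2 + 44211k − 100305) + ((2247795/83521)k^2 − (31469130/83521)k + 101150775/83521)
  289k^3 − 6275k^2 + 44211k − 100305 = ((24137569/2247795)k − 62056103/749265)((2247795/83521)k^2 − (31469130/83521)k + 101150775/83521) + (0)
Last nonzero remainder: (2247795/83521)k^2 − (31469130/83521)k + 101150775/83521. Dividing through by 2247795/83521 gives the monic gcd k^2 − 14k + 45.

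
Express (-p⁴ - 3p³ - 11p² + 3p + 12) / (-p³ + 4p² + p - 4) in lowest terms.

(p² + 3p + 12)/(p - 4)

By polynomial division,
  -p⁴ - 3p³ - 11p² + 3p + 12 = (p + 7)(-p³ + 4p² + p - 4) + (-40p² + 40)
  -p³ + 4p² + p - 4 = ((1/40)p - 1/10)(-40p² + 40) + (0)
Last nonzero remainder: -40p² + 40. Dividing through by -40 gives the monic gcd p² - 1.
Cancel p² - 1 from numerator and denominator to get the reduced form.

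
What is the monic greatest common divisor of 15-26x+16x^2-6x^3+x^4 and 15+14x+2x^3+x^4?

Euclidean algorithm in ℚ[x]:
  x^4-6x^3+16x^2-26x+15 = (x^4+2x^3+14x+15) + (-8x^3+16x^2-40x)
  x^4+2x^3+14x+15 = (-(1/8)x-1/2)(-8x^3+16x^2-40x) + (3x^2-6x+15)
  -8x^3+16x^2-40x = (-(8/3)x)(3x^2-6x+15) + (0)
Last nonzero remainder: 3x^2-6x+15. Dividing through by 3 gives the monic gcd x^2-2x+5.

5-2x+x^2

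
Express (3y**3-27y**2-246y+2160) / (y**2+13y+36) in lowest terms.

(3y**2-54y+240)/(y+4)

Apply the Euclidean algorithm:
  3y**3-27y**2-246y+2160 = (3y-66)(y**2+13y+36) + (504y+4536)
  y**2+13y+36 = ((1/504)y+1/126)(504y+4536) + (0)
Last nonzero remainder: 504y+4536. Dividing through by 504 gives the monic gcd y+9.
Cancel y+9 from numerator and denominator to get the reduced form.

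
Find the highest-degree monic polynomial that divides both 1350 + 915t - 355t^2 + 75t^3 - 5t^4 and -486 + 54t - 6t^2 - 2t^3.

27 - 6t + t^2

Apply the Euclidean algorithm:
  -5t^4 + 75t^3 - 355t^2 + 915t + 1350 = ((5/2)t - 45)(-2t^3 - 6t^2 + 54t - 486) + (-760t^2 + 4560t - 20520)
  -2t^3 - 6t^2 + 54t - 486 = ((1/380)t + 9/380)(-760t^2 + 4560t - 20520) + (0)
Last nonzero remainder: -760t^2 + 4560t - 20520. Dividing through by -760 gives the monic gcd t^2 - 6t + 27.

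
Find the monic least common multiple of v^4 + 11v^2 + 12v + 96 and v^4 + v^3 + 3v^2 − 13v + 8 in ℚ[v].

v^6 − 2v^5 + 12v^4 − 10v^3 + 83v^2 − 180v + 96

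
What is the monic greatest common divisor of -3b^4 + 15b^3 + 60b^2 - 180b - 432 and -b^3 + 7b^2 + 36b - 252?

By polynomial division,
  -3b^4 + 15b^3 + 60b^2 - 180b - 432 = (3b + 6)(-b^3 + 7b^2 + 36b - 252) + (-90b^2 + 360b + 1080)
  -b^3 + 7b^2 + 36b - 252 = ((1/90)b - 1/30)(-90b^2 + 360b + 1080) + (36b - 216)
  -90b^2 + 360b + 1080 = (-(5/2)b - 5)(36b - 216) + (0)
Last nonzero remainder: 36b - 216. Dividing through by 36 gives the monic gcd b - 6.

b - 6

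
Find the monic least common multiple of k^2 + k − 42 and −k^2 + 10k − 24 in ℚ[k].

Euclidean algorithm in ℚ[k]:
  k^2 + k − 42 = (−1)(−k^2 + 10k − 24) + (11k − 66)
  −k^2 + 10k − 24 = (−(1/11)k + 4/11)(11k − 66) + (0)
Last nonzero remainder: 11k − 66. Dividing through by 11 gives the monic gcd k − 6.
Then lcm(f, g) = f·g / gcd(f, g); expanding and making the result monic gives the answer.

k^3 − 3k^2 − 46k + 168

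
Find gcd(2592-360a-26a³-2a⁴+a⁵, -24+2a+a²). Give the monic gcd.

Euclidean algorithm in ℚ[a]:
  a⁵-2a⁴-26a³-360a+2592 = (a³-4a²+6a-108)(a²+2a-24) + (0)
The last nonzero remainder a²+2a-24 is already monic.

-24+2a+a²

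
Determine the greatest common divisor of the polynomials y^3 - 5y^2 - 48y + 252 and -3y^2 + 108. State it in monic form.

Repeated division with remainder:
  y^3 - 5y^2 - 48y + 252 = (-(1/3)y + 5/3)(-3y^2 + 108) + (-12y + 72)
  -3y^2 + 108 = ((1/4)y + 3/2)(-12y + 72) + (0)
Last nonzero remainder: -12y + 72. Dividing through by -12 gives the monic gcd y - 6.

y - 6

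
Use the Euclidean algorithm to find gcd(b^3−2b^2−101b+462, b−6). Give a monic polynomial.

b−6

By polynomial division,
  b^3−2b^2−101b+462 = (b^2+4b−77)(b−6) + (0)
The last nonzero remainder b−6 is already monic.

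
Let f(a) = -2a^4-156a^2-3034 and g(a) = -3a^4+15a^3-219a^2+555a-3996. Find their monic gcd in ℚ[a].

a^2+37

By polynomial division,
  -2a^4-156a^2-3034 = (2/3)(-3a^4+15a^3-219a^2+555a-3996) + (-10a^3-10a^2-370a-370)
  -3a^4+15a^3-219a^2+555a-3996 = ((3/10)a-9/5)(-10a^3-10a^2-370a-370) + (-126a^2-4662)
  -10a^3-10a^2-370a-370 = ((5/63)a+5/63)(-126a^2-4662) + (0)
Last nonzero remainder: -126a^2-4662. Dividing through by -126 gives the monic gcd a^2+37.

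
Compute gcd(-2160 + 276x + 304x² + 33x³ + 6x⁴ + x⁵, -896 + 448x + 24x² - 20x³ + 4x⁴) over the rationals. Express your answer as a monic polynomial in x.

-8 + 2x + x²

Euclidean algorithm in ℚ[x]:
  x⁵ + 6x⁴ + 33x³ + 304x² + 276x - 2160 = ((1/4)x + 11/4)(4x⁴ - 20x³ + 24x² + 448x - 896) + (82x³ + 126x² - 732x + 304)
  4x⁴ - 20x³ + 24x² + 448x - 896 = ((2/41)x - 536/1681)(82x³ + 126x² - 732x + 304) + ((167904/1681)x² + (335808/1681)x - 1343232/1681)
  82x³ + 126x² - 732x + 304 = ((68921/83952)x - 31939/83952)((167904/1681)x² + (335808/1681)x - 1343232/1681) + (0)
Last nonzero remainder: (167904/1681)x² + (335808/1681)x - 1343232/1681. Dividing through by 167904/1681 gives the monic gcd x² + 2x - 8.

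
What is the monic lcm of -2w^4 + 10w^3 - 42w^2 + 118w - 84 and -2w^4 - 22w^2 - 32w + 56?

w^5 - 3w^4 + 11w^3 - 17w^2 - 76w + 84

Euclidean algorithm in ℚ[w]:
  -2w^4 + 10w^3 - 42w^2 + 118w - 84 = (-2w^4 - 22w^2 - 32w + 56) + (10w^3 - 20w^2 + 150w - 140)
  -2w^4 - 22w^2 - 32w + 56 = (-(1/5)w - 2/5)(10w^3 - 20w^2 + 150w - 140) + (0)
Last nonzero remainder: 10w^3 - 20w^2 + 150w - 140. Dividing through by 10 gives the monic gcd w^3 - 2w^2 + 15w - 14.
Then lcm(f, g) = f·g / gcd(f, g); expanding and making the result monic gives the answer.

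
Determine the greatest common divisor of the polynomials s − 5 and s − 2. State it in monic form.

1

Repeated division with remainder:
  s − 5 = (s − 2) + (−3)
  s − 2 = (−(1/3)s + 2/3)(−3) + (0)
The last nonzero remainder is the constant −3, so the polynomials are coprime and gcd = 1.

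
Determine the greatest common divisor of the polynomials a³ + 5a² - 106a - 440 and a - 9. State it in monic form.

Repeated division with remainder:
  a³ + 5a² - 106a - 440 = (a² + 14a + 20)(a - 9) + (-260)
  a - 9 = (-(1/260)a + 9/260)(-260) + (0)
The last nonzero remainder is the constant -260, so the polynomials are coprime and gcd = 1.

1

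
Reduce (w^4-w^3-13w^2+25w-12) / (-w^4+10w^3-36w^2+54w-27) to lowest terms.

By polynomial division,
  w^4-w^3-13w^2+25w-12 = (-1)(-w^4+10w^3-36w^2+54w-27) + (9w^3-49w^2+79w-39)
  -w^4+10w^3-36w^2+54w-27 = (-(1/9)w+41/81)(9w^3-49w^2+79w-39) + (-(196/81)w^2+(784/81)w-196/27)
  9w^3-49w^2+79w-39 = (-(729/196)w+1053/196)(-(196/81)w^2+(784/81)w-196/27) + (0)
Last nonzero remainder: -(196/81)w^2+(784/81)w-196/27. Dividing through by -196/81 gives the monic gcd w^2-4w+3.
Cancel w^2-4w+3 from numerator and denominator to get the reduced form.

(-w^2-3w+4)/(w^2-6w+9)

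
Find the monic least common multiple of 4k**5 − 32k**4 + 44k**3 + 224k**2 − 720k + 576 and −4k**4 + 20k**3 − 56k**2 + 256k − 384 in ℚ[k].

Repeated division with remainder:
  4k**5 − 32k**4 + 44k**3 + 224k**2 − 720k + 576 = (−k + 3)(−4k**4 + 20k**3 − 56k**2 + 256k − 384) + (−72k**3 + 648k**2 − 1872k + 1728)
  −4k**4 + 20k**3 − 56k**2 + 256k − 384 = ((1/18)k + 2/9)(−72k**3 + 648k**2 − 1872k + 1728) + (−96k**2 + 576k − 768)
  −72k**3 + 648k**2 − 1872k + 1728 = ((3/4)k − 9/4)(−96k**2 + 576k − 768) + (0)
Last nonzero remainder: −96k**2 + 576k − 768. Dividing through by −96 gives the monic gcd k**2 − 6k + 8.
Then lcm(f, g) = f·g / gcd(f, g); expanding and making the result monic gives the answer.

k**7 − 7k**6 + 15k**5 − 29k**4 + 8k**3 + 636k**2 − 2016k + 1728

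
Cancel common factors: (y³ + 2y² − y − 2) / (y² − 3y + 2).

(y² + 3y + 2)/(y − 2)

Apply the Euclidean algorithm:
  y³ + 2y² − y − 2 = (y + 5)(y² − 3y + 2) + (12y − 12)
  y² − 3y + 2 = ((1/12)y − 1/6)(12y − 12) + (0)
Last nonzero remainder: 12y − 12. Dividing through by 12 gives the monic gcd y − 1.
Cancel y − 1 from numerator and denominator to get the reduced form.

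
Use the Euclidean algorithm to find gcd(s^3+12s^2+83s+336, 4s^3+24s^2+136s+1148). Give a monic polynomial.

s+7

Euclidean algorithm in ℚ[s]:
  s^3+12s^2+83s+336 = (1/4)(4s^3+24s^2+136s+1148) + (6s^2+49s+49)
  4s^3+24s^2+136s+1148 = ((2/3)s−13/9)(6s^2+49s+49) + ((1567/9)s+10969/9)
  6s^2+49s+49 = ((54/1567)s+63/1567)((1567/9)s+10969/9) + (0)
Last nonzero remainder: (1567/9)s+10969/9. Dividing through by 1567/9 gives the monic gcd s+7.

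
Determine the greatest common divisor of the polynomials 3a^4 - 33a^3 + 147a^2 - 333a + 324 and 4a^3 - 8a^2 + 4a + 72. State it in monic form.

Apply the Euclidean algorithm:
  3a^4 - 33a^3 + 147a^2 - 333a + 324 = ((3/4)a - 27/4)(4a^3 - 8a^2 + 4a + 72) + (90a^2 - 360a + 810)
  4a^3 - 8a^2 + 4a + 72 = ((2/45)a + 4/45)(90a^2 - 360a + 810) + (0)
Last nonzero remainder: 90a^2 - 360a + 810. Dividing through by 90 gives the monic gcd a^2 - 4a + 9.

a^2 - 4a + 9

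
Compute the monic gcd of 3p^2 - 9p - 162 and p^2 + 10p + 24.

Apply the Euclidean algorithm:
  3p^2 - 9p - 162 = (3)(p^2 + 10p + 24) + (-39p - 234)
  p^2 + 10p + 24 = (-(1/39)p - 4/39)(-39p - 234) + (0)
Last nonzero remainder: -39p - 234. Dividing through by -39 gives the monic gcd p + 6.

p + 6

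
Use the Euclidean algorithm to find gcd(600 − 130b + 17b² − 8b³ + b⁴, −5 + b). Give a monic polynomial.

−5 + b

Euclidean algorithm in ℚ[b]:
  b⁴ − 8b³ + 17b² − 130b + 600 = (b³ − 3b² + 2b − 120)(b − 5) + (0)
The last nonzero remainder b − 5 is already monic.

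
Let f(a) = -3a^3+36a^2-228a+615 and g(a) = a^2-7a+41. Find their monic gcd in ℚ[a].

a^2-7a+41

Euclidean algorithm in ℚ[a]:
  -3a^3+36a^2-228a+615 = (-3a+15)(a^2-7a+41) + (0)
The last nonzero remainder a^2-7a+41 is already monic.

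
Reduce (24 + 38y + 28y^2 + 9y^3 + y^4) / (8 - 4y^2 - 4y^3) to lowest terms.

(-12 - 7y - y^2)/(-4 + 4y)

By polynomial division,
  y^4 + 9y^3 + 28y^2 + 38y + 24 = (-(1/4)y - 2)(-4y^3 - 4y^2 + 8) + (20y^2 + 40y + 40)
  -4y^3 - 4y^2 + 8 = (-(1/5)y + 1/5)(20y^2 + 40y + 40) + (0)
Last nonzero remainder: 20y^2 + 40y + 40. Dividing through by 20 gives the monic gcd y^2 + 2y + 2.
Cancel y^2 + 2y + 2 from numerator and denominator to get the reduced form.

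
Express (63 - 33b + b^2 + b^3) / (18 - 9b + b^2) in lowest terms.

(-21 + 4b + b^2)/(-6 + b)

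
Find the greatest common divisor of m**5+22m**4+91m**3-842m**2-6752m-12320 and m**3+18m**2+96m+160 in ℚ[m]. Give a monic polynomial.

m**3+18m**2+96m+160

Repeated division with remainder:
  m**5+22m**4+91m**3-842m**2-6752m-12320 = (m**2+4m-77)(m**3+18m**2+96m+160) + (0)
The last nonzero remainder m**3+18m**2+96m+160 is already monic.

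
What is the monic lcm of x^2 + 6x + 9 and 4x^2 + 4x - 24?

x^3 + 4x^2 - 3x - 18

By polynomial division,
  x^2 + 6x + 9 = (1/4)(4x^2 + 4x - 24) + (5x + 15)
  4x^2 + 4x - 24 = ((4/5)x - 8/5)(5x + 15) + (0)
Last nonzero remainder: 5x + 15. Dividing through by 5 gives the monic gcd x + 3.
Then lcm(f, g) = f·g / gcd(f, g); expanding and making the result monic gives the answer.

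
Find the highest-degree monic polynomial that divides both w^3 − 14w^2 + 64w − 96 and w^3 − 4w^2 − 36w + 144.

w^2 − 10w + 24

By polynomial division,
  w^3 − 14w^2 + 64w − 96 = (w^3 − 4w^2 − 36w + 144) + (−10w^2 + 100w − 240)
  w^3 − 4w^2 − 36w + 144 = (−(1/10)w − 3/5)(−10w^2 + 100w − 240) + (0)
Last nonzero remainder: −10w^2 + 100w − 240. Dividing through by −10 gives the monic gcd w^2 − 10w + 24.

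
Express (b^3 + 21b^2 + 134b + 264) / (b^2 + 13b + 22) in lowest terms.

Euclidean algorithm in ℚ[b]:
  b^3 + 21b^2 + 134b + 264 = (b + 8)(b^2 + 13b + 22) + (8b + 88)
  b^2 + 13b + 22 = ((1/8)b + 1/4)(8b + 88) + (0)
Last nonzero remainder: 8b + 88. Dividing through by 8 gives the monic gcd b + 11.
Cancel b + 11 from numerator and denominator to get the reduced form.

(b^2 + 10b + 24)/(b + 2)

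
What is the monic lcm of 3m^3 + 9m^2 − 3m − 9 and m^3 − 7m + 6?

m^4 + m^3 − 7m^2 − m + 6

By polynomial division,
  3m^3 + 9m^2 − 3m − 9 = (3)(m^3 − 7m + 6) + (9m^2 + 18m − 27)
  m^3 − 7m + 6 = ((1/9)m − 2/9)(9m^2 + 18m − 27) + (0)
Last nonzero remainder: 9m^2 + 18m − 27. Dividing through by 9 gives the monic gcd m^2 + 2m − 3.
Then lcm(f, g) = f·g / gcd(f, g); expanding and making the result monic gives the answer.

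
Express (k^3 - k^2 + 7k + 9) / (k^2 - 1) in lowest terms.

(k^2 - 2k + 9)/(k - 1)

Apply the Euclidean algorithm:
  k^3 - k^2 + 7k + 9 = (k - 1)(k^2 - 1) + (8k + 8)
  k^2 - 1 = ((1/8)k - 1/8)(8k + 8) + (0)
Last nonzero remainder: 8k + 8. Dividing through by 8 gives the monic gcd k + 1.
Cancel k + 1 from numerator and denominator to get the reduced form.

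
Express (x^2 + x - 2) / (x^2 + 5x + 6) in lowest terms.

(x - 1)/(x + 3)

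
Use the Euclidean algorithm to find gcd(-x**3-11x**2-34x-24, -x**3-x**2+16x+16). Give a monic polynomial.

x**2+5x+4

By polynomial division,
  -x**3-11x**2-34x-24 = (-x**3-x**2+16x+16) + (-10x**2-50x-40)
  -x**3-x**2+16x+16 = ((1/10)x-2/5)(-10x**2-50x-40) + (0)
Last nonzero remainder: -10x**2-50x-40. Dividing through by -10 gives the monic gcd x**2+5x+4.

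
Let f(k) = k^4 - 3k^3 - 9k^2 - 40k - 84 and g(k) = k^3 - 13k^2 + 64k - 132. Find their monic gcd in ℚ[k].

Repeated division with remainder:
  k^4 - 3k^3 - 9k^2 - 40k - 84 = (k + 10)(k^3 - 13k^2 + 64k - 132) + (57k^2 - 548k + 1236)
  k^3 - 13k^2 + 64k - 132 = ((1/57)k - 193/3249)(57k^2 - 548k + 1236) + ((31720/3249)k - 63440/1083)
  57k^2 - 548k + 1236 = ((185193/31720)k - 334647/15860)((31720/3249)k - 63440/1083) + (0)
Last nonzero remainder: (31720/3249)k - 63440/1083. Dividing through by 31720/3249 gives the monic gcd k - 6.

k - 6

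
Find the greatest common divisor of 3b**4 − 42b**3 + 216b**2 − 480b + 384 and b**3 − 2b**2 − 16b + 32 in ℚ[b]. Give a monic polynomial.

b**2 − 6b + 8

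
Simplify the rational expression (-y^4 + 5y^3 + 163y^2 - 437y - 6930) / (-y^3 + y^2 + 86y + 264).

Apply the Euclidean algorithm:
  -y^4 + 5y^3 + 163y^2 - 437y - 6930 = (y - 4)(-y^3 + y^2 + 86y + 264) + (81y^2 - 357y - 5874)
  -y^3 + y^2 + 86y + 264 = (-(1/81)y - 92/2187)(81y^2 - 357y - 5874) + (-(1120/729)y + 12320/729)
  81y^2 - 357y - 5874 = (-(59049/1120)y - 194643/560)(-(1120/729)y + 12320/729) + (0)
Last nonzero remainder: -(1120/729)y + 12320/729. Dividing through by -1120/729 gives the monic gcd y - 11.
Cancel y - 11 from numerator and denominator to get the reduced form.

(y^3 + 6y^2 - 97y - 630)/(y^2 + 10y + 24)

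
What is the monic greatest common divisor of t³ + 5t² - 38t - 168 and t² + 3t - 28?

t + 7

By polynomial division,
  t³ + 5t² - 38t - 168 = (t + 2)(t² + 3t - 28) + (-16t - 112)
  t² + 3t - 28 = (-(1/16)t + 1/4)(-16t - 112) + (0)
Last nonzero remainder: -16t - 112. Dividing through by -16 gives the monic gcd t + 7.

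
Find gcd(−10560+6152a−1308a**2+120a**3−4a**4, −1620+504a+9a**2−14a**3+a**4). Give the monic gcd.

By polynomial division,
  −4a**4+120a**3−1308a**2+6152a−10560 = (−4)(a**4−14a**3+9a**2+504a−1620) + (64a**3−1272a**2+8168a−17040)
  a**4−14a**3+9a**2+504a−1620 = ((1/64)a+47/512)(64a**3−1272a**2+8168a−17040) + (−(119/64)a**2+(1309/64)a−1785/32)
  64a**3−1272a**2+8168a−17040 = (−(4096/119)a+36352/119)(−(119/64)a**2+(1309/64)a−1785/32) + (0)
Last nonzero remainder: −(119/64)a**2+(1309/64)a−1785/32. Dividing through by −119/64 gives the monic gcd a**2−11a+30.

30−11a+a**2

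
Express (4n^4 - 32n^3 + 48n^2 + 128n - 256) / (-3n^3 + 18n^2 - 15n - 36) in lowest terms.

Euclidean algorithm in ℚ[n]:
  4n^4 - 32n^3 + 48n^2 + 128n - 256 = (-(4/3)n + 8/3)(-3n^3 + 18n^2 - 15n - 36) + (-20n^2 + 120n - 160)
  -3n^3 + 18n^2 - 15n - 36 = ((3/20)n)(-20n^2 + 120n - 160) + (9n - 36)
  -20n^2 + 120n - 160 = (-(20/9)n + 40/9)(9n - 36) + (0)
Last nonzero remainder: 9n - 36. Dividing through by 9 gives the monic gcd n - 4.
Cancel n - 4 from numerator and denominator to get the reduced form.

(-4n^3 + 16n^2 + 16n - 64)/(3n^2 - 6n - 9)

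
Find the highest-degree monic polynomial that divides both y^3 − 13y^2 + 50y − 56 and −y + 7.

y − 7

Apply the Euclidean algorithm:
  y^3 − 13y^2 + 50y − 56 = (−y^2 + 6y − 8)(−y + 7) + (0)
Last nonzero remainder: −y + 7. Dividing through by −1 gives the monic gcd y − 7.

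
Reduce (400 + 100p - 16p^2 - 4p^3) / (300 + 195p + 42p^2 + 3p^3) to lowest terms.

(20 - 4p)/(15 + 3p)

Euclidean algorithm in ℚ[p]:
  -4p^3 - 16p^2 + 100p + 400 = (-4/3)(3p^3 + 42p^2 + 195p + 300) + (40p^2 + 360p + 800)
  3p^3 + 42p^2 + 195p + 300 = ((3/40)p + 3/8)(40p^2 + 360p + 800) + (0)
Last nonzero remainder: 40p^2 + 360p + 800. Dividing through by 40 gives the monic gcd p^2 + 9p + 20.
Cancel p^2 + 9p + 20 from numerator and denominator to get the reduced form.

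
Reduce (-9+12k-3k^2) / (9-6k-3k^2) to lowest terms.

(-3+k)/(3+k)

Euclidean algorithm in ℚ[k]:
  -3k^2+12k-9 = (-3k^2-6k+9) + (18k-18)
  -3k^2-6k+9 = (-(1/6)k-1/2)(18k-18) + (0)
Last nonzero remainder: 18k-18. Dividing through by 18 gives the monic gcd k-1.
Cancel k-1 from numerator and denominator to get the reduced form.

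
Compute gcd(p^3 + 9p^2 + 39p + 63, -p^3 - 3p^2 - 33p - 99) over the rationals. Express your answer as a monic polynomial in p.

p + 3

Apply the Euclidean algorithm:
  p^3 + 9p^2 + 39p + 63 = (-1)(-p^3 - 3p^2 - 33p - 99) + (6p^2 + 6p - 36)
  -p^3 - 3p^2 - 33p - 99 = (-(1/6)p - 1/3)(6p^2 + 6p - 36) + (-37p - 111)
  6p^2 + 6p - 36 = (-(6/37)p + 12/37)(-37p - 111) + (0)
Last nonzero remainder: -37p - 111. Dividing through by -37 gives the monic gcd p + 3.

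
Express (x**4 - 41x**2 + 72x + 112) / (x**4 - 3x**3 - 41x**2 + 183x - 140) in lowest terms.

By polynomial division,
  x**4 - 41x**2 + 72x + 112 = (x**4 - 3x**3 - 41x**2 + 183x - 140) + (3x**3 - 111x + 252)
  x**4 - 3x**3 - 41x**2 + 183x - 140 = ((1/3)x - 1)(3x**3 - 111x + 252) + (-4x**2 - 12x + 112)
  3x**3 - 111x + 252 = (-(3/4)x + 9/4)(-4x**2 - 12x + 112) + (0)
Last nonzero remainder: -4x**2 - 12x + 112. Dividing through by -4 gives the monic gcd x**2 + 3x - 28.
Cancel x**2 + 3x - 28 from numerator and denominator to get the reduced form.

(x**2 - 3x - 4)/(x**2 - 6x + 5)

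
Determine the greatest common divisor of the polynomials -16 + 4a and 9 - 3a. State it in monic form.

1

By polynomial division,
  4a - 16 = (-4/3)(-3a + 9) + (-4)
  -3a + 9 = ((3/4)a - 9/4)(-4) + (0)
The last nonzero remainder is the constant -4, so the polynomials are coprime and gcd = 1.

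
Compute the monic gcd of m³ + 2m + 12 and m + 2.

m + 2

Repeated division with remainder:
  m³ + 2m + 12 = (m² - 2m + 6)(m + 2) + (0)
The last nonzero remainder m + 2 is already monic.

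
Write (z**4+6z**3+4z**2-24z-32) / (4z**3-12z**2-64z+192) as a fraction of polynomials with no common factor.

Apply the Euclidean algorithm:
  z**4+6z**3+4z**2-24z-32 = ((1/4)z+9/4)(4z**3-12z**2-64z+192) + (47z**2+72z-464)
  4z**3-12z**2-64z+192 = ((4/47)z-852/2209)(47z**2+72z-464) + ((7200/2209)z+28800/2209)
  47z**2+72z-464 = ((103823/7200)z-64061/1800)((7200/2209)z+28800/2209) + (0)
Last nonzero remainder: (7200/2209)z+28800/2209. Dividing through by 7200/2209 gives the monic gcd z+4.
Cancel z+4 from numerator and denominator to get the reduced form.

(z**3+2z**2-4z-8)/(4z**2-28z+48)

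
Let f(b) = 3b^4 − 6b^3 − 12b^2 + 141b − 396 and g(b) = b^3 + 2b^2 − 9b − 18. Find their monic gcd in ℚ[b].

b − 3

By polynomial division,
  3b^4 − 6b^3 − 12b^2 + 141b − 396 = (3b − 12)(b^3 + 2b^2 − 9b − 18) + (39b^2 + 87b − 612)
  b^3 + 2b^2 − 9b − 18 = ((1/39)b − 1/169)(39b^2 + 87b − 612) + ((1218/169)b − 3654/169)
  39b^2 + 87b − 612 = ((2197/406)b + 5746/203)((1218/169)b − 3654/169) + (0)
Last nonzero remainder: (1218/169)b − 3654/169. Dividing through by 1218/169 gives the monic gcd b − 3.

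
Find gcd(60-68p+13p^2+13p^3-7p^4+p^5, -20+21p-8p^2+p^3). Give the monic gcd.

Apply the Euclidean algorithm:
  p^5-7p^4+13p^3+13p^2-68p+60 = (p^2+p)(p^3-8p^2+21p-20) + (12p^2-48p+60)
  p^3-8p^2+21p-20 = ((1/12)p-1/3)(12p^2-48p+60) + (0)
Last nonzero remainder: 12p^2-48p+60. Dividing through by 12 gives the monic gcd p^2-4p+5.

5-4p+p^2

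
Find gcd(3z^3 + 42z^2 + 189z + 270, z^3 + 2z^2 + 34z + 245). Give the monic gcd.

z + 5

Repeated division with remainder:
  3z^3 + 42z^2 + 189z + 270 = (3)(z^3 + 2z^2 + 34z + 245) + (36z^2 + 87z - 465)
  z^3 + 2z^2 + 34z + 245 = ((1/36)z - 5/432)(36z^2 + 87z - 465) + ((6901/144)z + 34505/144)
  36z^2 + 87z - 465 = ((5184/6901)z - 13392/6901)((6901/144)z + 34505/144) + (0)
Last nonzero remainder: (6901/144)z + 34505/144. Dividing through by 6901/144 gives the monic gcd z + 5.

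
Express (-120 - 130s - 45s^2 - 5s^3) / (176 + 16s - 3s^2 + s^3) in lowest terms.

Repeated division with remainder:
  -5s^3 - 45s^2 - 130s - 120 = (-5)(s^3 - 3s^2 + 16s + 176) + (-60s^2 - 50s + 760)
  s^3 - 3s^2 + 16s + 176 = (-(1/60)s + 23/360)(-60s^2 - 50s + 760) + ((1147/36)s + 1147/9)
  -60s^2 - 50s + 760 = (-(2160/1147)s + 6840/1147)((1147/36)s + 1147/9) + (0)
Last nonzero remainder: (1147/36)s + 1147/9. Dividing through by 1147/36 gives the monic gcd s + 4.
Cancel s + 4 from numerator and denominator to get the reduced form.

(-30 - 25s - 5s^2)/(44 - 7s + s^2)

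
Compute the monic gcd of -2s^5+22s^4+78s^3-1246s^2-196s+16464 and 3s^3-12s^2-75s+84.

s^2-3s-28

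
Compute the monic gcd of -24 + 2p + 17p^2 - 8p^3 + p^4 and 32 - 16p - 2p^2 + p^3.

8 - 6p + p^2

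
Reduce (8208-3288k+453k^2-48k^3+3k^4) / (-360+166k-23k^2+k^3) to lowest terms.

By polynomial division,
  3k^4-48k^3+453k^2-3288k+8208 = (3k+21)(k^3-23k^2+166k-360) + (438k^2-5694k+15768)
  k^3-23k^2+166k-360 = ((1/438)k-5/219)(438k^2-5694k+15768) + (0)
Last nonzero remainder: 438k^2-5694k+15768. Dividing through by 438 gives the monic gcd k^2-13k+36.
Cancel k^2-13k+36 from numerator and denominator to get the reduced form.

(228-9k+3k^2)/(-10+k)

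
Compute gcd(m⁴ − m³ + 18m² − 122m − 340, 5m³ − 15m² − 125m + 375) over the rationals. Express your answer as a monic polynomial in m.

m − 5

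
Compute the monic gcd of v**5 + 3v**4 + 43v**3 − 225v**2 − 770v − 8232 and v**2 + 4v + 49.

v**2 + 4v + 49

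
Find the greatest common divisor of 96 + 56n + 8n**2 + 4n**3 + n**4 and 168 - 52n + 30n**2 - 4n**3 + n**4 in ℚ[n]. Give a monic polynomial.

By polynomial division,
  n**4 + 4n**3 + 8n**2 + 56n + 96 = (n**4 - 4n**3 + 30n**2 - 52n + 168) + (8n**3 - 22n**2 + 108n - 72)
  n**4 - 4n**3 + 30n**2 - 52n + 168 = ((1/8)n - 5/32)(8n**3 - 22n**2 + 108n - 72) + ((209/16)n**2 - (209/8)n + 627/4)
  8n**3 - 22n**2 + 108n - 72 = ((128/209)n - 96/209)((209/16)n**2 - (209/8)n + 627/4) + (0)
Last nonzero remainder: (209/16)n**2 - (209/8)n + 627/4. Dividing through by 209/16 gives the monic gcd n**2 - 2n + 12.

12 - 2n + n**2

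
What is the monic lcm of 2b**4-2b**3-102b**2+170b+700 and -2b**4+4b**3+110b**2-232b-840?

Apply the Euclidean algorithm:
  2b**4-2b**3-102b**2+170b+700 = (-1)(-2b**4+4b**3+110b**2-232b-840) + (2b**3+8b**2-62b-140)
  -2b**4+4b**3+110b**2-232b-840 = (-b+6)(2b**3+8b**2-62b-140) + (0)
Last nonzero remainder: 2b**3+8b**2-62b-140. Dividing through by 2 gives the monic gcd b**3+4b**2-31b-70.
Then lcm(f, g) = f·g / gcd(f, g); expanding and making the result monic gives the answer.

b**5-7b**4-45b**3+391b**2-160b-2100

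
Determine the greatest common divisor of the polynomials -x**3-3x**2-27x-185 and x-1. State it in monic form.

Repeated division with remainder:
  -x**3-3x**2-27x-185 = (-x**2-4x-31)(x-1) + (-216)
  x-1 = (-(1/216)x+1/216)(-216) + (0)
The last nonzero remainder is the constant -216, so the polynomials are coprime and gcd = 1.

1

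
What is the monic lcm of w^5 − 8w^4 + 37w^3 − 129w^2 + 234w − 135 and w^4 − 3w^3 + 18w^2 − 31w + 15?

By polynomial division,
  w^5 − 8w^4 + 37w^3 − 129w^2 + 234w − 135 = (w − 5)(w^4 − 3w^3 + 18w^2 − 31w + 15) + (4w^3 − 8w^2 + 64w − 60)
  w^4 − 3w^3 + 18w^2 − 31w + 15 = ((1/4)w − 1/4)(4w^3 − 8w^2 + 64w − 60) + (0)
Last nonzero remainder: 4w^3 − 8w^2 + 64w − 60. Dividing through by 4 gives the monic gcd w^3 − 2w^2 + 16w − 15.
Then lcm(f, g) = f·g / gcd(f, g); expanding and making the result monic gives the answer.

w^6 − 9w^5 + 45w^4 − 166w^3 + 363w^2 − 369w + 135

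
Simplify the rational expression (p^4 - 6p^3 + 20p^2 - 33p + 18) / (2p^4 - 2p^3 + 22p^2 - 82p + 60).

(p^2 - 3p + 9)/(2p^2 + 4p + 30)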